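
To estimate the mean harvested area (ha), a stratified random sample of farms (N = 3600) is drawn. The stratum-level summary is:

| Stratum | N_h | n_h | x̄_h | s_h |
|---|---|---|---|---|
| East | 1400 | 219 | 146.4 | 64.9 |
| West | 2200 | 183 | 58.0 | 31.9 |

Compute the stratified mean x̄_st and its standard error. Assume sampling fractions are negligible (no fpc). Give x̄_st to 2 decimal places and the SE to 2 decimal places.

x̄_st ≈ 92.38, SE ≈ 2.23

x̄_st = Σ W_h x̄_h = (1400·146.4 + 2200·58.0)/3600 = 92.37778
V̂(x̄_st) = Σ W_h² s_h²/n_h, with W_h = N_h/N and N = 3600:
  stratum East: (1400/3600)²·64.9²/219 = 2.90868
  stratum West: (2200/3600)²·31.9²/183 = 2.07669
V̂(x̄_st) = 4.98537
SE(x̄_st) = √4.98537 = 2.23279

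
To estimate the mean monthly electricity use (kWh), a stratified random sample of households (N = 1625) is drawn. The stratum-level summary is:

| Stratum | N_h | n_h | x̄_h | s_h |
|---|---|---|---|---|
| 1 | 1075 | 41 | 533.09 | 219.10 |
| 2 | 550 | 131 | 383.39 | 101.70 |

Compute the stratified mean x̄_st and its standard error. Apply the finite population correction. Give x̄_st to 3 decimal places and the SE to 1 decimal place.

x̄_st ≈ 482.422, SE ≈ 22.4

x̄_st = Σ W_h x̄_h = (1075·533.09 + 550·383.39)/1625 = 482.42231
V̂(x̄_st) = Σ W_h² (1 − n_h/N_h) s_h²/n_h, with W_h = N_h/N and N = 1625:
  stratum 1: (1075/1625)²·(1 − 41/1075)·219.10²/41 = 492.86
  stratum 2: (550/1625)²·(1 − 131/550)·101.70²/131 = 6.89034
V̂(x̄_st) = 499.75
SE(x̄_st) = √499.75 = 22.3551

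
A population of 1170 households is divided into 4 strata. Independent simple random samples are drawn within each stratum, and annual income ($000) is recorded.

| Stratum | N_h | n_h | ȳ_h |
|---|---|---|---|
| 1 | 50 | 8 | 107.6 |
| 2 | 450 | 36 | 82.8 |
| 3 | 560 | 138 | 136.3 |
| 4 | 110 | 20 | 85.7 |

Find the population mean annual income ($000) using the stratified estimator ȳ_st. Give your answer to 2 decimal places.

ȳ_st ≈ 109.74

N = Σ N_h = 1170. Stratum weights W_h = N_h/N.
ȳ_st = (50·107.6 + 450·82.8 + 560·136.3 + 110·85.7) / 1170 = 109.7393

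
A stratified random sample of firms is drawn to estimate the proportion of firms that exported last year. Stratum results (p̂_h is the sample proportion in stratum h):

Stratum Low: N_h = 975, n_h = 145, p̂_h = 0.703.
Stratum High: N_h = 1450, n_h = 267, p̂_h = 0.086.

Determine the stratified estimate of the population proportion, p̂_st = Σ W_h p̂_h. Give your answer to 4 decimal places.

p̂_st ≈ 0.3341

N = 2425; stratum weights W_h = N_h/N.
p̂_st = Σ W_h p̂_h = (975·0.703 + 1450·0.086)/2425 = 0.33407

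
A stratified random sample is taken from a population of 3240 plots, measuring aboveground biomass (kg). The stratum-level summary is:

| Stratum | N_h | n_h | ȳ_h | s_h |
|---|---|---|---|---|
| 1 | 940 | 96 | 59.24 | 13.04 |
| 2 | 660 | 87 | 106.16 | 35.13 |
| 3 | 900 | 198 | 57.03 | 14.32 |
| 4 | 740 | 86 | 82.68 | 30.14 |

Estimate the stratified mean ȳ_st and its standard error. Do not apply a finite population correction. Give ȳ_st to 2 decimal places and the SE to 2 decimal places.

ȳ_st ≈ 73.54, SE ≈ 1.17

ȳ_st = Σ W_h ȳ_h = (940·59.24 + 660·106.16 + 900·57.03 + 740·82.68)/3240 = 73.53747
V̂(ȳ_st) = Σ W_h² s_h²/n_h, with W_h = N_h/N and N = 3240:
  stratum 1: (940/3240)²·13.04²/96 = 0.14909
  stratum 2: (660/3240)²·35.13²/87 = 0.58862
  stratum 3: (900/3240)²·14.32²/198 = 0.0799127
  stratum 4: (740/3240)²·30.14²/86 = 0.551013
V̂(ȳ_st) = 1.36864
SE(ȳ_st) = √1.36864 = 1.16989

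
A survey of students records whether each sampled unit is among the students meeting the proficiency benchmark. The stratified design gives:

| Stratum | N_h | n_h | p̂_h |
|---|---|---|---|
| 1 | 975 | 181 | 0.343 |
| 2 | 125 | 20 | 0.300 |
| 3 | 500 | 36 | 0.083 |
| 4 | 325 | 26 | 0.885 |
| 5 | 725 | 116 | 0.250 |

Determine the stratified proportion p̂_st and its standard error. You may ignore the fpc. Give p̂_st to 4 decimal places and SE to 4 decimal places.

N = 2650; stratum weights W_h = N_h/N.
p̂_st = Σ W_h p̂_h = (975·0.343 + 125·0.300 + 500·0.083 + 325·0.885 + 725·0.250)/2650 = 0.33294
V̂(p̂_st) = Σ W_h² p̂_h(1−p̂_h)/(n_h−1):
  stratum 1: (975/2650)²·0.343·0.657/180 = 0.000169475
  stratum 2: (125/2650)²·0.300·0.700/19 = 2.4592e-05
  stratum 3: (500/2650)²·0.083·0.917/35 = 7.74155e-05
  stratum 4: (325/2650)²·0.885·0.115/25 = 6.12317e-05
  stratum 5: (725/2650)²·0.250·0.750/115 = 0.000122036
V̂(p̂_st) = 0.00045475; SE = √V̂ = 0.0213249

p̂_st ≈ 0.3329, SE ≈ 0.0213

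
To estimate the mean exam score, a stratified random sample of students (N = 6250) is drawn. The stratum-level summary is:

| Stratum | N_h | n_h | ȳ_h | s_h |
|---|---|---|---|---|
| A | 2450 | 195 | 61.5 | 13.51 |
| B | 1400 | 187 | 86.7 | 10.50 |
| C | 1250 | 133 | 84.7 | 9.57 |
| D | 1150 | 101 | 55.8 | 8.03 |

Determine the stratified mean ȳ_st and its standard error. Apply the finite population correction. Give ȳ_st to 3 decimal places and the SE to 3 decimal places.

ȳ_st = Σ W_h ȳ_h = (2450·61.5 + 1400·86.7 + 1250·84.7 + 1150·55.8)/6250 = 70.73600
V̂(ȳ_st) = Σ W_h² (1 − n_h/N_h) s_h²/n_h, with W_h = N_h/N and N = 6250:
  stratum A: (2450/6250)²·(1 − 195/2450)·13.51²/195 = 0.132382
  stratum B: (1400/6250)²·(1 − 187/1400)·10.50²/187 = 0.025631
  stratum C: (1250/6250)²·(1 − 133/1250)·9.57²/133 = 0.0246136
  stratum D: (1150/6250)²·(1 − 101/1150)·8.03²/101 = 0.0197162
V̂(ȳ_st) = 0.202343
SE(ȳ_st) = √0.202343 = 0.449825

ȳ_st ≈ 70.736, SE ≈ 0.450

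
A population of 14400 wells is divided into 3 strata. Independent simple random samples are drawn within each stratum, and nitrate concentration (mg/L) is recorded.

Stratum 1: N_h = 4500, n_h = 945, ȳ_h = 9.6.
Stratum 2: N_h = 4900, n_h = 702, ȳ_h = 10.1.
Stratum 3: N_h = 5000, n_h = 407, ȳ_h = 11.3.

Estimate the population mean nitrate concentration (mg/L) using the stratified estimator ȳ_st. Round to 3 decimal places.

N = Σ N_h = 14400. Stratum weights W_h = N_h/N.
ȳ_st = (4500·9.6 + 4900·10.1 + 5000·11.3) / 14400 = 10.36042

ȳ_st ≈ 10.360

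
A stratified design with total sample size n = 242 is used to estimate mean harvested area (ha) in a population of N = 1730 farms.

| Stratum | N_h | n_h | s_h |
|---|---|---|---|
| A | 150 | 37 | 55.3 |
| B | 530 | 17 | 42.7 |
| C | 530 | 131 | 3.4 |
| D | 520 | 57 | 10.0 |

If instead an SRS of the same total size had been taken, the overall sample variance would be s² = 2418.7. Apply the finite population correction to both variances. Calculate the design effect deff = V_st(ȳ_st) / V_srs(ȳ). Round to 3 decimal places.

V̂(ȳ_st) = Σ W_h² (1 − n_h/N_h) s_h²/n_h, with W_h = N_h/N and N = 1730:
  stratum A: (150/1730)²·(1 − 37/150)·55.3²/37 = 0.468086
  stratum B: (530/1730)²·(1 − 17/530)·42.7²/17 = 9.74334
  stratum C: (530/1730)²·(1 − 131/530)·3.4²/131 = 0.0062351
  stratum D: (520/1730)²·(1 − 57/520)·10.0²/57 = 0.141129
V_st = 10.3588
V_srs = (1 − 242/1730)·2418.7/242 = 8.59654
deff = V_st / V_srs = 10.3588/8.59654 = 1.2050

deff ≈ 1.205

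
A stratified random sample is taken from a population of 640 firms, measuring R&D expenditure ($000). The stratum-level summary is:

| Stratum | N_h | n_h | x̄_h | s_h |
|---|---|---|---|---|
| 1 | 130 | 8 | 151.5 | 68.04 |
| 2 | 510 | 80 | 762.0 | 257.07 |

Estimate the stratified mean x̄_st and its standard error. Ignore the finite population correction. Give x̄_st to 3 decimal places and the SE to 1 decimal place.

x̄_st ≈ 637.992, SE ≈ 23.4

x̄_st = Σ W_h x̄_h = (130·151.5 + 510·762.0)/640 = 637.99219
V̂(x̄_st) = Σ W_h² s_h²/n_h, with W_h = N_h/N and N = 640:
  stratum 1: (130/640)²·68.04²/8 = 23.8762
  stratum 2: (510/640)²·257.07²/80 = 524.558
V̂(x̄_st) = 548.434
SE(x̄_st) = √548.434 = 23.4187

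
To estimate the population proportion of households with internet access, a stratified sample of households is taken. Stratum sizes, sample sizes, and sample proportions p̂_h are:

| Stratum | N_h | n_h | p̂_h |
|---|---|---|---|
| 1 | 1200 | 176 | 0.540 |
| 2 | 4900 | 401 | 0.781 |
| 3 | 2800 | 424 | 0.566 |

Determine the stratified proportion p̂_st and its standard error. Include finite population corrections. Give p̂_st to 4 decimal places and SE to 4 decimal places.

N = 8900; stratum weights W_h = N_h/N.
p̂_st = Σ W_h p̂_h = (1200·0.540 + 4900·0.781 + 2800·0.566)/8900 = 0.68087
V̂(p̂_st) = Σ W_h² (1 − n_h/N_h) p̂_h(1−p̂_h)/(n_h−1):
  stratum 1: (1200/8900)²·(1 − 176/1200)·0.540·0.460/175 = 2.20199e-05
  stratum 2: (4900/8900)²·(1 − 401/4900)·0.781·0.219/400 = 0.000119006
  stratum 3: (2800/8900)²·(1 − 424/2800)·0.566·0.434/423 = 4.87742e-05
V̂(p̂_st) = 0.0001898; SE = √V̂ = 0.0137768

p̂_st ≈ 0.6809, SE ≈ 0.0138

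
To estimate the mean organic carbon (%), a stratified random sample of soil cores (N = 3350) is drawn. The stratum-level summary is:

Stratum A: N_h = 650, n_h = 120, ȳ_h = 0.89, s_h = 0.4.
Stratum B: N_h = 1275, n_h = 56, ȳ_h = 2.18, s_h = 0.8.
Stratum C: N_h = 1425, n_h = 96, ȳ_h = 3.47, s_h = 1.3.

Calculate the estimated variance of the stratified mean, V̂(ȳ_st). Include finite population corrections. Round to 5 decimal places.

V̂(ȳ_st) ≈ 0.00459

V̂(ȳ_st) = Σ W_h² (1 − n_h/N_h) s_h²/n_h, with W_h = N_h/N and N = 3350:
  stratum A: (650/3350)²·(1 − 120/650)·0.4²/120 = 4.09297e-05
  stratum B: (1275/3350)²·(1 − 56/1275)·0.8²/56 = 0.00158276
  stratum C: (1425/3350)²·(1 − 96/1425)·1.3²/96 = 0.00297075
V̂(ȳ_st) = 0.00459444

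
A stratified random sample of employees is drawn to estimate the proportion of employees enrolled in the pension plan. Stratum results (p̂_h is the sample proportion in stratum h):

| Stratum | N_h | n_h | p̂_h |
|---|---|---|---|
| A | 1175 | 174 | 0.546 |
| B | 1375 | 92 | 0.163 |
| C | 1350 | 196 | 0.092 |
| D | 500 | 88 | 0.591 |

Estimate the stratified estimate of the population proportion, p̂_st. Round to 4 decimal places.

p̂_st ≈ 0.2921

N = 4400; stratum weights W_h = N_h/N.
p̂_st = Σ W_h p̂_h = (1175·0.546 + 1375·0.163 + 1350·0.092 + 500·0.591)/4400 = 0.29213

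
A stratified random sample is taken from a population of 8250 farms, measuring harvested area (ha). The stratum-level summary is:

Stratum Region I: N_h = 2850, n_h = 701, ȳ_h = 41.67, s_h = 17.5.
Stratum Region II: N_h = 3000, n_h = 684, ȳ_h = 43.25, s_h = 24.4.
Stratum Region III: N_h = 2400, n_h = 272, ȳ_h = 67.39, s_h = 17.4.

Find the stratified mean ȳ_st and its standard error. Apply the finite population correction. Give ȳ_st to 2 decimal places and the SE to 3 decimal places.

ȳ_st = Σ W_h ȳ_h = (2850·41.67 + 3000·43.25 + 2400·67.39)/8250 = 49.72673
V̂(ȳ_st) = Σ W_h² (1 − n_h/N_h) s_h²/n_h, with W_h = N_h/N and N = 8250:
  stratum Region I: (2850/8250)²·(1 − 701/2850)·17.5²/701 = 0.0393126
  stratum Region II: (3000/8250)²·(1 − 684/3000)·24.4²/684 = 0.0888537
  stratum Region III: (2400/8250)²·(1 − 272/2400)·17.4²/272 = 0.0835227
V̂(ȳ_st) = 0.211689
SE(ȳ_st) = √0.211689 = 0.460097

ȳ_st ≈ 49.73, SE ≈ 0.460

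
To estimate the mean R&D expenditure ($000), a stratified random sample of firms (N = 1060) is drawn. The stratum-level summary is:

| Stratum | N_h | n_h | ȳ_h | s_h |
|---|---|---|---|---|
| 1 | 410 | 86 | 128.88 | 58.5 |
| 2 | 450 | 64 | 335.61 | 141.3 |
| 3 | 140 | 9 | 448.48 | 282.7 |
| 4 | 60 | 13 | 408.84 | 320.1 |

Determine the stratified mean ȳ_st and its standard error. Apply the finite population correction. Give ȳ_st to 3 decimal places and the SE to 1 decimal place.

ȳ_st = Σ W_h ȳ_h = (410·128.88 + 450·335.61 + 140·448.48 + 60·408.84)/1060 = 274.70085
V̂(ȳ_st) = Σ W_h² (1 − n_h/N_h) s_h²/n_h, with W_h = N_h/N and N = 1060:
  stratum 1: (410/1060)²·(1 − 86/410)·58.5²/86 = 4.70468
  stratum 2: (450/1060)²·(1 − 64/450)·141.3²/64 = 48.2272
  stratum 3: (140/1060)²·(1 − 9/140)·282.7²/9 = 144.943
  stratum 4: (60/1060)²·(1 − 13/60)·320.1²/13 = 19.7818
V̂(ȳ_st) = 217.657
SE(ȳ_st) = √217.657 = 14.7532

ȳ_st ≈ 274.701, SE ≈ 14.8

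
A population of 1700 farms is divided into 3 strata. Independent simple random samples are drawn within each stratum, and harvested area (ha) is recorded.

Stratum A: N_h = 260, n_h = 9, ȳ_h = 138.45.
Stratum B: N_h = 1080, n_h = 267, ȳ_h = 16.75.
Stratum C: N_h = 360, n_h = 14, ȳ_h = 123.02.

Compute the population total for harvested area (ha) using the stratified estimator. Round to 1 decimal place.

τ̂_st ≈ 98374.2

τ̂_st = Σ N_h ȳ_h = 260·138.45 + 1080·16.75 + 360·123.02 = 98374.2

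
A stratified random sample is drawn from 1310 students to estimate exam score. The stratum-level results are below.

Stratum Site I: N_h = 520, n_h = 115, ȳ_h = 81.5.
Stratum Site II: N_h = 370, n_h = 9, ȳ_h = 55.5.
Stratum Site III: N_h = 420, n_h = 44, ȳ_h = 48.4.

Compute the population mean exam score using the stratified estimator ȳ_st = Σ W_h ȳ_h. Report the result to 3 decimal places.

ȳ_st ≈ 63.544

N = Σ N_h = 1310. Stratum weights W_h = N_h/N.
ȳ_st = (520·81.5 + 370·55.5 + 420·48.4) / 1310 = 63.54427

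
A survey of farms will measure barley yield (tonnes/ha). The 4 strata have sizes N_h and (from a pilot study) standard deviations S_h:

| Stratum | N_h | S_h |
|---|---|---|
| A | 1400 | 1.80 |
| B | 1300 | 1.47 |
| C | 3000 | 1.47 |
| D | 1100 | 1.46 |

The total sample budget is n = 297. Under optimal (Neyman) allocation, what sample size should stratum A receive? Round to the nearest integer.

Neyman allocation: n_h = n · N_h S_h / Σ N_i S_i, with n = 297.
  stratum A: N_h·S_h = 1400·1.80 = 2520.00
  stratum B: N_h·S_h = 1300·1.47 = 1911.00
  stratum C: N_h·S_h = 3000·1.47 = 4410.00
  stratum D: N_h·S_h = 1100·1.46 = 1606.00
Σ N_h S_h = 10447.00
n for stratum A = 297·2520.00/10447.00 = 71.642 → 72

72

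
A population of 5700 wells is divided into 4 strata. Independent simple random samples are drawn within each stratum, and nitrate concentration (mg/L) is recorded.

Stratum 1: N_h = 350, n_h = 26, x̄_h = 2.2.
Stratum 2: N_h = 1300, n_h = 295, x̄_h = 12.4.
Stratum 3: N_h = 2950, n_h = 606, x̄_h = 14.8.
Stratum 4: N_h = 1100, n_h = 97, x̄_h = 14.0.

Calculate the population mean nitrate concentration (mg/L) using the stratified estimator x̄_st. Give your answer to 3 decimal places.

N = Σ N_h = 5700. Stratum weights W_h = N_h/N.
x̄_st = (350·2.2 + 1300·12.4 + 2950·14.8 + 1100·14.0) / 5700 = 13.32456

x̄_st ≈ 13.325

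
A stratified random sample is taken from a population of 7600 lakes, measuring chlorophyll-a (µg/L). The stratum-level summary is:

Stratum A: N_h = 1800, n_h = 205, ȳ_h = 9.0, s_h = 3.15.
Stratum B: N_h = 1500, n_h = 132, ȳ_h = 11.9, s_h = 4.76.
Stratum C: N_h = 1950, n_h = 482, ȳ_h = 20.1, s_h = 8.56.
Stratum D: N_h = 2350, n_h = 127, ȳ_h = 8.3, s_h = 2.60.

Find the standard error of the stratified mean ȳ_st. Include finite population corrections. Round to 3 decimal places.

SE(ȳ_st) ≈ 0.144

V̂(ȳ_st) = Σ W_h² (1 − n_h/N_h) s_h²/n_h, with W_h = N_h/N and N = 7600:
  stratum A: (1800/7600)²·(1 − 205/1800)·3.15²/205 = 0.00240588
  stratum B: (1500/7600)²·(1 − 132/1500)·4.76²/132 = 0.00609804
  stratum C: (1950/7600)²·(1 − 482/1950)·8.56²/482 = 0.00753414
  stratum D: (2350/7600)²·(1 − 127/2350)·2.60²/127 = 0.00481419
V̂(ȳ_st) = 0.0208522
SE(ȳ_st) = √0.0208522 = 0.144403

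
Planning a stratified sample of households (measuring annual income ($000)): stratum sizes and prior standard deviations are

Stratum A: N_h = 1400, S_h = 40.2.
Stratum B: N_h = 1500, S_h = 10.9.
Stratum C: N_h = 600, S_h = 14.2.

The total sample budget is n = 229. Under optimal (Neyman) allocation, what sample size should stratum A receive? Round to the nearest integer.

159

Neyman allocation: n_h = n · N_h S_h / Σ N_i S_i, with n = 229.
  stratum A: N_h·S_h = 1400·40.2 = 56280.00
  stratum B: N_h·S_h = 1500·10.9 = 16350.00
  stratum C: N_h·S_h = 600·14.2 = 8520.00
Σ N_h S_h = 81150.00
n for stratum A = 229·56280.00/81150.00 = 158.818 → 159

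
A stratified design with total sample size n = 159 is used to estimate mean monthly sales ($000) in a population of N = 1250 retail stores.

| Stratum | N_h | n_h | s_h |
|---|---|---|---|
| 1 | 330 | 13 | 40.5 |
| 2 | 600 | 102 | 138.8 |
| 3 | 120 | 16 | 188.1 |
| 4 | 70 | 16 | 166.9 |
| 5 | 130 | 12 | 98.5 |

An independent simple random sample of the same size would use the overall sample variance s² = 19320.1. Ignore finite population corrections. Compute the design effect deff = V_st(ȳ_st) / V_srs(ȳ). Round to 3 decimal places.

V̂(ȳ_st) = Σ W_h² s_h²/n_h, with W_h = N_h/N and N = 1250:
  stratum 1: (330/1250)²·40.5²/13 = 8.79376
  stratum 2: (600/1250)²·138.8²/102 = 43.5172
  stratum 3: (120/1250)²·188.1²/16 = 20.3798
  stratum 4: (70/1250)²·166.9²/16 = 5.4597
  stratum 5: (130/1250)²·98.5²/12 = 8.74496
V_st = 86.8955
V_srs = s²/n = 19320.1/159 = 121.51
deff = V_st / V_srs = 86.8955/121.51 = 0.7151

deff ≈ 0.715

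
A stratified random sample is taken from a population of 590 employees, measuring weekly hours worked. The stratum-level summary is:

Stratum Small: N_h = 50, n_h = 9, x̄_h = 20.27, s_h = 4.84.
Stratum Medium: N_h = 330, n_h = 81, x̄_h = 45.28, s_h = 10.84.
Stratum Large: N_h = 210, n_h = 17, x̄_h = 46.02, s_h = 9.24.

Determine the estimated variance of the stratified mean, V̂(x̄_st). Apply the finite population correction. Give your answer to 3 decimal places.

V̂(x̄_st) ≈ 0.943

V̂(x̄_st) = Σ W_h² (1 − n_h/N_h) s_h²/n_h, with W_h = N_h/N and N = 590:
  stratum Small: (50/590)²·(1 − 9/50)·4.84²/9 = 0.0153284
  stratum Medium: (330/590)²·(1 − 81/330)·10.84²/81 = 0.342439
  stratum Large: (210/590)²·(1 − 17/210)·9.24²/17 = 0.584746
V̂(x̄_st) = 0.942514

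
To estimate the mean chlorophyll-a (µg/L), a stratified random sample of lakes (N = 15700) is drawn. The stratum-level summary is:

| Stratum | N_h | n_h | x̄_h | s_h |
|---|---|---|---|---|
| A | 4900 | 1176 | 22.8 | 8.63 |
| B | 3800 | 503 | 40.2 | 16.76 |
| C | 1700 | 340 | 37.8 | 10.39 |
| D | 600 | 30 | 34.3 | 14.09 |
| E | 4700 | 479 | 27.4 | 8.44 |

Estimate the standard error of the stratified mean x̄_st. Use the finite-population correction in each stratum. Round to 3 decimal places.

V̂(x̄_st) = Σ W_h² (1 − n_h/N_h) s_h²/n_h, with W_h = N_h/N and N = 15700:
  stratum A: (4900/15700)²·(1 − 1176/4900)·8.63²/1176 = 0.00468836
  stratum B: (3800/15700)²·(1 − 503/3800)·16.76²/503 = 0.0283846
  stratum C: (1700/15700)²·(1 − 340/1700)·10.39²/340 = 0.00297811
  stratum D: (600/15700)²·(1 − 30/600)·14.09²/30 = 0.00918179
  stratum E: (4700/15700)²·(1 − 479/4700)·8.44²/479 = 0.0119691
V̂(x̄_st) = 0.057202
SE(x̄_st) = √0.057202 = 0.239169

SE(x̄_st) ≈ 0.239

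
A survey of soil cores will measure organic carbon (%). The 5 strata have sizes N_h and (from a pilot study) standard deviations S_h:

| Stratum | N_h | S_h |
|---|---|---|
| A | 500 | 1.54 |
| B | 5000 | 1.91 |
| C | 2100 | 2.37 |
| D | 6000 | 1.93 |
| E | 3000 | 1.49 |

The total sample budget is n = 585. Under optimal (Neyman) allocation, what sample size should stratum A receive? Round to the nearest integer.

14

Neyman allocation: n_h = n · N_h S_h / Σ N_i S_i, with n = 585.
  stratum A: N_h·S_h = 500·1.54 = 770.00
  stratum B: N_h·S_h = 5000·1.91 = 9550.00
  stratum C: N_h·S_h = 2100·2.37 = 4977.00
  stratum D: N_h·S_h = 6000·1.93 = 11580.00
  stratum E: N_h·S_h = 3000·1.49 = 4470.00
Σ N_h S_h = 31347.00
n for stratum A = 585·770.00/31347.00 = 14.370 → 14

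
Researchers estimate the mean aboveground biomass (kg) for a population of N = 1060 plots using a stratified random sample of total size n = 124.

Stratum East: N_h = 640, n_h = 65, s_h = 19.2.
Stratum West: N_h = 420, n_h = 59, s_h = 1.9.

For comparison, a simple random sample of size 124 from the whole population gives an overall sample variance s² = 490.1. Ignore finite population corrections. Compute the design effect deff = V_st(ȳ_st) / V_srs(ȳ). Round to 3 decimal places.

V̂(ȳ_st) = Σ W_h² s_h²/n_h, with W_h = N_h/N and N = 1060:
  stratum East: (640/1060)²·19.2²/65 = 2.06746
  stratum West: (420/1060)²·1.9²/59 = 0.00960599
V_st = 2.07707
V_srs = s²/n = 490.1/124 = 3.95242
deff = V_st / V_srs = 2.07707/3.95242 = 0.5255

deff ≈ 0.526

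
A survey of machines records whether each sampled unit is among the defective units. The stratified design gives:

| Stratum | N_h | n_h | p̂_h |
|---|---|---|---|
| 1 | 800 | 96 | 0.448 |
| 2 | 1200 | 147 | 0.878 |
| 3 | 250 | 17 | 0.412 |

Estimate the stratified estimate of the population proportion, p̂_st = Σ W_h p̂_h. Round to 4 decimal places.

N = 2250; stratum weights W_h = N_h/N.
p̂_st = Σ W_h p̂_h = (800·0.448 + 1200·0.878 + 250·0.412)/2250 = 0.67333

p̂_st ≈ 0.6733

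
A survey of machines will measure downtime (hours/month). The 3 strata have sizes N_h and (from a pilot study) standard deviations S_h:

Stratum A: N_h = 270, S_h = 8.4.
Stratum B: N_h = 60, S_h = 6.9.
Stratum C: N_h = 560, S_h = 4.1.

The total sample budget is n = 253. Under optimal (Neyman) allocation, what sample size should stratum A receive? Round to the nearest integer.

Neyman allocation: n_h = n · N_h S_h / Σ N_i S_i, with n = 253.
  stratum A: N_h·S_h = 270·8.4 = 2268.00
  stratum B: N_h·S_h = 60·6.9 = 414.00
  stratum C: N_h·S_h = 560·4.1 = 2296.00
Σ N_h S_h = 4978.00
n for stratum A = 253·2268.00/4978.00 = 115.268 → 115

115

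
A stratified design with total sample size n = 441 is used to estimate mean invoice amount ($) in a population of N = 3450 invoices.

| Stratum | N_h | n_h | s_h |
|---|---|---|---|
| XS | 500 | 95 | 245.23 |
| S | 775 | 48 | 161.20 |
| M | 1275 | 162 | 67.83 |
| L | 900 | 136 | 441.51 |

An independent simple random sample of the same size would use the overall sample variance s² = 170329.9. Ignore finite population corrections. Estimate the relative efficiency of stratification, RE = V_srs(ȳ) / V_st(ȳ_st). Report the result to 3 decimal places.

RE ≈ 2.719

V̂(ȳ_st) = Σ W_h² s_h²/n_h, with W_h = N_h/N and N = 3450:
  stratum XS: (500/3450)²·245.23²/95 = 13.2961
  stratum S: (775/3450)²·161.20²/48 = 27.3183
  stratum M: (1275/3450)²·67.83²/162 = 3.87892
  stratum L: (900/3450)²·441.51²/136 = 97.5414
V_st = 142.035
V_srs = s²/n = 170329.9/441 = 386.236
Relative efficiency = V_srs / V_st = 386.236/142.035 = 2.7193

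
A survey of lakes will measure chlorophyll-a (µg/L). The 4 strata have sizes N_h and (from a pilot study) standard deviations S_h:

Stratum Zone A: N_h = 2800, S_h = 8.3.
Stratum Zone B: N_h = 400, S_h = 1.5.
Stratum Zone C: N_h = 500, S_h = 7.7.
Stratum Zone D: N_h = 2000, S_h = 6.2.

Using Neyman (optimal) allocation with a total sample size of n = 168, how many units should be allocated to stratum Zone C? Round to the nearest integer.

16

Neyman allocation: n_h = n · N_h S_h / Σ N_i S_i, with n = 168.
  stratum Zone A: N_h·S_h = 2800·8.3 = 23240.00
  stratum Zone B: N_h·S_h = 400·1.5 = 600.00
  stratum Zone C: N_h·S_h = 500·7.7 = 3850.00
  stratum Zone D: N_h·S_h = 2000·6.2 = 12400.00
Σ N_h S_h = 40090.00
n for stratum Zone C = 168·3850.00/40090.00 = 16.134 → 16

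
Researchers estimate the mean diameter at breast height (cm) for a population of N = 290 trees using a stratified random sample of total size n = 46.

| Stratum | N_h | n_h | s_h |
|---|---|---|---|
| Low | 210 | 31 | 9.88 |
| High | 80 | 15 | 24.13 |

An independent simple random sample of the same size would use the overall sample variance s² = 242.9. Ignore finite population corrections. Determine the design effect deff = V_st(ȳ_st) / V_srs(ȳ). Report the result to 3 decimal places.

V̂(ȳ_st) = Σ W_h² s_h²/n_h, with W_h = N_h/N and N = 290:
  stratum Low: (210/290)²·9.88²/31 = 1.65118
  stratum High: (80/290)²·24.13²/15 = 2.95398
V_st = 4.60516
V_srs = s²/n = 242.9/46 = 5.28043
deff = V_st / V_srs = 4.60516/5.28043 = 0.8721

deff ≈ 0.872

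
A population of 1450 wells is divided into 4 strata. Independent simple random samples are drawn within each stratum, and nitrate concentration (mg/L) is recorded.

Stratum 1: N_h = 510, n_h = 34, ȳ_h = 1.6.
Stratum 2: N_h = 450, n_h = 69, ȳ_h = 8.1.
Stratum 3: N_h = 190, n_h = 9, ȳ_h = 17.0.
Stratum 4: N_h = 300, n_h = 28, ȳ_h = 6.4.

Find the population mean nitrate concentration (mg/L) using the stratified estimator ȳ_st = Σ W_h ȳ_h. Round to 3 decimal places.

ȳ_st ≈ 6.628

N = Σ N_h = 1450. Stratum weights W_h = N_h/N.
ȳ_st = (510·1.6 + 450·8.1 + 190·17.0 + 300·6.4) / 1450 = 6.62828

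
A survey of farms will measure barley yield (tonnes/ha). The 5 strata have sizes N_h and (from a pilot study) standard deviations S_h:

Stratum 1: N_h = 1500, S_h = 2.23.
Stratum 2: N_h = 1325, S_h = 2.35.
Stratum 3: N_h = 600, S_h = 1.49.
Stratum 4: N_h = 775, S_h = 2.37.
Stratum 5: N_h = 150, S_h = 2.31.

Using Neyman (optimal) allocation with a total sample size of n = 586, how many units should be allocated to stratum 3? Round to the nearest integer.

55

Neyman allocation: n_h = n · N_h S_h / Σ N_i S_i, with n = 586.
  stratum 1: N_h·S_h = 1500·2.23 = 3345.00
  stratum 2: N_h·S_h = 1325·2.35 = 3113.75
  stratum 3: N_h·S_h = 600·1.49 = 894.00
  stratum 4: N_h·S_h = 775·2.37 = 1836.75
  stratum 5: N_h·S_h = 150·2.31 = 346.50
Σ N_h S_h = 9536.00
n for stratum 3 = 586·894.00/9536.00 = 54.938 → 55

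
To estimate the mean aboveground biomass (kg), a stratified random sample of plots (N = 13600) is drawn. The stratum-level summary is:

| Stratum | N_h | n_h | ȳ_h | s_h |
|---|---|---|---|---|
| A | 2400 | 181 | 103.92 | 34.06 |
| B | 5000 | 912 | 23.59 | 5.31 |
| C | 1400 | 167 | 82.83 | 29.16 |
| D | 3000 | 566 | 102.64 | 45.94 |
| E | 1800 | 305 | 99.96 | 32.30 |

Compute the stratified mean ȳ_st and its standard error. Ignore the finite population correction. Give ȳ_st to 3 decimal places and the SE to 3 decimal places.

ȳ_st = Σ W_h ȳ_h = (2400·103.92 + 5000·23.59 + 1400·82.83 + 3000·102.64 + 1800·99.96)/13600 = 71.40941
V̂(ȳ_st) = Σ W_h² s_h²/n_h, with W_h = N_h/N and N = 13600:
  stratum A: (2400/13600)²·34.06²/181 = 0.199598
  stratum B: (5000/13600)²·5.31²/912 = 0.00417885
  stratum C: (1400/13600)²·29.16²/167 = 0.0539556
  stratum D: (3000/13600)²·45.94²/566 = 0.181439
  stratum E: (1800/13600)²·32.30²/305 = 0.0599201
V̂(ȳ_st) = 0.499091
SE(ȳ_st) = √0.499091 = 0.706464

ȳ_st ≈ 71.409, SE ≈ 0.706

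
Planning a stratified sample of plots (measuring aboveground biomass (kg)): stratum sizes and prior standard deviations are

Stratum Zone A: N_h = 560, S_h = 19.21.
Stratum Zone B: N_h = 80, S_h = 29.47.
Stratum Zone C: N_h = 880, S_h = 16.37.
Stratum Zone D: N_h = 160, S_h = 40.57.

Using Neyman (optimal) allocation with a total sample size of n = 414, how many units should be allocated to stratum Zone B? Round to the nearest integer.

Neyman allocation: n_h = n · N_h S_h / Σ N_i S_i, with n = 414.
  stratum Zone A: N_h·S_h = 560·19.21 = 10757.60
  stratum Zone B: N_h·S_h = 80·29.47 = 2357.60
  stratum Zone C: N_h·S_h = 880·16.37 = 14405.60
  stratum Zone D: N_h·S_h = 160·40.57 = 6491.20
Σ N_h S_h = 34012.00
n for stratum Zone B = 414·2357.60/34012.00 = 28.697 → 29

29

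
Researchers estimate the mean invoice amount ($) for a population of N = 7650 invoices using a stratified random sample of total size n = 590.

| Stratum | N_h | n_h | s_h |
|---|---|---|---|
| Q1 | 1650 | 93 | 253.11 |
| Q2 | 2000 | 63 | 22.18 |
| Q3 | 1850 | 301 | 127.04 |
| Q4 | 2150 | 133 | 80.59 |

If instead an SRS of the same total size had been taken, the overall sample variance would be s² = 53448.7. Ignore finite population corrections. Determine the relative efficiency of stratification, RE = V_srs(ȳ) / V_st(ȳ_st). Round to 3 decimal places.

V̂(ȳ_st) = Σ W_h² s_h²/n_h, with W_h = N_h/N and N = 7650:
  stratum Q1: (1650/7650)²·253.11²/93 = 32.0465
  stratum Q2: (2000/7650)²·22.18²/63 = 0.533728
  stratum Q3: (1850/7650)²·127.04²/301 = 3.1357
  stratum Q4: (2150/7650)²·80.59²/133 = 3.85713
V_st = 39.5731
V_srs = s²/n = 53448.7/590 = 90.591
Relative efficiency = V_srs / V_st = 90.591/39.5731 = 2.2892

RE ≈ 2.289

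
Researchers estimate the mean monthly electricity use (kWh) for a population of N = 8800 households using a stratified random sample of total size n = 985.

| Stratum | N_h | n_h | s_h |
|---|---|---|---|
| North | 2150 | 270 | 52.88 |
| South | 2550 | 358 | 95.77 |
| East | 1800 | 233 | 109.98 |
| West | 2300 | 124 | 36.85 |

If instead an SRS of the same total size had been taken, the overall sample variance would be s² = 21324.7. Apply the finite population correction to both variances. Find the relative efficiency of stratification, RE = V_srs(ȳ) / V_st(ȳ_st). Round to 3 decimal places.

V̂(ȳ_st) = Σ W_h² (1 − n_h/N_h) s_h²/n_h, with W_h = N_h/N and N = 8800:
  stratum North: (2150/8800)²·(1 − 270/2150)·52.88²/270 = 0.540568
  stratum South: (2550/8800)²·(1 − 358/2550)·95.77²/358 = 1.84923
  stratum East: (1800/8800)²·(1 − 233/1800)·109.98²/233 = 1.89081
  stratum West: (2300/8800)²·(1 − 124/2300)·36.85²/124 = 0.707742
V_st = 4.98835
V_srs = (1 − 985/8800)·21324.7/985 = 19.2262
Relative efficiency = V_srs / V_st = 19.2262/4.98835 = 3.8542

RE ≈ 3.854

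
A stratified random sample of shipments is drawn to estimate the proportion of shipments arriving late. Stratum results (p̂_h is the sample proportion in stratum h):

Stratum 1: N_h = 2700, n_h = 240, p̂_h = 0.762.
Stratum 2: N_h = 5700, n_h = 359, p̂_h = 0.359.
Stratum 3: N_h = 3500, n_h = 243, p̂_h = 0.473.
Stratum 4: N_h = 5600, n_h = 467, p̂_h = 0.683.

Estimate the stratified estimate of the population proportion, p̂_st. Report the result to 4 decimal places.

N = 17500; stratum weights W_h = N_h/N.
p̂_st = Σ W_h p̂_h = (2700·0.762 + 5700·0.359 + 3500·0.473 + 5600·0.683)/17500 = 0.54766

p̂_st ≈ 0.5477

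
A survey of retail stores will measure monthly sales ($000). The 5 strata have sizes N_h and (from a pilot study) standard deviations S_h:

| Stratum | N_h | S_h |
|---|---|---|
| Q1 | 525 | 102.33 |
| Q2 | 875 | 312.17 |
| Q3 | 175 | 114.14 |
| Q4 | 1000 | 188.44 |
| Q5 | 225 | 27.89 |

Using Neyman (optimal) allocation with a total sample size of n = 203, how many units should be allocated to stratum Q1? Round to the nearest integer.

Neyman allocation: n_h = n · N_h S_h / Σ N_i S_i, with n = 203.
  stratum Q1: N_h·S_h = 525·102.33 = 53723.25
  stratum Q2: N_h·S_h = 875·312.17 = 273148.75
  stratum Q3: N_h·S_h = 175·114.14 = 19974.50
  stratum Q4: N_h·S_h = 1000·188.44 = 188440.00
  stratum Q5: N_h·S_h = 225·27.89 = 6275.25
Σ N_h S_h = 541561.75
n for stratum Q1 = 203·53723.25/541561.75 = 20.138 → 20

20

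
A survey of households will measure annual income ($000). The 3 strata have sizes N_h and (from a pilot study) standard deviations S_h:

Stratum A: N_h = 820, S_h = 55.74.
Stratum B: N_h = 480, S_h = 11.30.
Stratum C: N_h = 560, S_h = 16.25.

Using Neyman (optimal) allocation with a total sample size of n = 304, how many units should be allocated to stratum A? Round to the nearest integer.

231

Neyman allocation: n_h = n · N_h S_h / Σ N_i S_i, with n = 304.
  stratum A: N_h·S_h = 820·55.74 = 45706.80
  stratum B: N_h·S_h = 480·11.30 = 5424.00
  stratum C: N_h·S_h = 560·16.25 = 9100.00
Σ N_h S_h = 60230.80
n for stratum A = 304·45706.80/60230.80 = 230.694 → 231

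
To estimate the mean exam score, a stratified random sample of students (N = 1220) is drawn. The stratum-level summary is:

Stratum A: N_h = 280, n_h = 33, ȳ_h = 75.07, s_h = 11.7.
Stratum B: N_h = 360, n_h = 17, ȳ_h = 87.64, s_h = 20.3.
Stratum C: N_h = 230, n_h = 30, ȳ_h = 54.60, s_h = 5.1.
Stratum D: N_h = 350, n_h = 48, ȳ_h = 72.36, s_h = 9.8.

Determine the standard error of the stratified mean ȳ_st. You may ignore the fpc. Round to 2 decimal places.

SE(ȳ_st) ≈ 1.59

V̂(ȳ_st) = Σ W_h² s_h²/n_h, with W_h = N_h/N and N = 1220:
  stratum A: (280/1220)²·11.7²/33 = 0.218501
  stratum B: (360/1220)²·20.3²/17 = 2.11071
  stratum C: (230/1220)²·5.1²/30 = 0.0308145
  stratum D: (350/1220)²·9.8²/48 = 0.164675
V̂(ȳ_st) = 2.5247
SE(ȳ_st) = √2.5247 = 1.58893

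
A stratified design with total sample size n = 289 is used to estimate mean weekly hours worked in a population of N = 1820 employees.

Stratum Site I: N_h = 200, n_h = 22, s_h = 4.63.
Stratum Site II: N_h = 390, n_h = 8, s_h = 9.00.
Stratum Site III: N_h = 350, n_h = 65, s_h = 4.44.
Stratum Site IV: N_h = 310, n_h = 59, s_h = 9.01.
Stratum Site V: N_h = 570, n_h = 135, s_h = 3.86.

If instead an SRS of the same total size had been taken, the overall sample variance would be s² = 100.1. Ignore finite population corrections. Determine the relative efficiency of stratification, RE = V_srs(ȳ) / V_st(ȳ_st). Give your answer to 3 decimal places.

RE ≈ 0.643

V̂(ȳ_st) = Σ W_h² s_h²/n_h, with W_h = N_h/N and N = 1820:
  stratum Site I: (200/1820)²·4.63²/22 = 0.0117667
  stratum Site II: (390/1820)²·9.00²/8 = 0.464923
  stratum Site III: (350/1820)²·4.44²/65 = 0.0112162
  stratum Site IV: (310/1820)²·9.01²/59 = 0.0399189
  stratum Site V: (570/1820)²·3.86²/135 = 0.0108255
V_st = 0.538651
V_srs = s²/n = 100.1/289 = 0.346367
Relative efficiency = V_srs / V_st = 0.346367/0.538651 = 0.6430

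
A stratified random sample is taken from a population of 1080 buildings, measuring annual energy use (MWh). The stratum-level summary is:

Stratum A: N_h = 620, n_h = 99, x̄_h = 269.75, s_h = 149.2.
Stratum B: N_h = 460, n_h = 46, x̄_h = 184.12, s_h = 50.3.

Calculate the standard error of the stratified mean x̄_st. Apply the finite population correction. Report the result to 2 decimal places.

V̂(x̄_st) = Σ W_h² (1 − n_h/N_h) s_h²/n_h, with W_h = N_h/N and N = 1080:
  stratum A: (620/1080)²·(1 − 99/620)·149.2²/99 = 62.2708
  stratum B: (460/1080)²·(1 − 46/460)·50.3²/46 = 8.98026
V̂(x̄_st) = 71.251
SE(x̄_st) = √71.251 = 8.44103

SE(x̄_st) ≈ 8.44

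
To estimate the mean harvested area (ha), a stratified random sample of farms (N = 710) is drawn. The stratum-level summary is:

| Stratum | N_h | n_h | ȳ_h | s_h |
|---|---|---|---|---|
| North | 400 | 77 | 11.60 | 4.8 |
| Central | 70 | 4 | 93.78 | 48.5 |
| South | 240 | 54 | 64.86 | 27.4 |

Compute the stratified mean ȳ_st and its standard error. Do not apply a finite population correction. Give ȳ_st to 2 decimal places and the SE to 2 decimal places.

ȳ_st = Σ W_h ȳ_h = (400·11.60 + 70·93.78 + 240·64.86)/710 = 37.70563
V̂(ȳ_st) = Σ W_h² s_h²/n_h, with W_h = N_h/N and N = 710:
  stratum North: (400/710)²·4.8²/77 = 0.0949719
  stratum Central: (70/710)²·48.5²/4 = 5.71614
  stratum South: (240/710)²·27.4²/54 = 1.58859
V̂(ȳ_st) = 7.39971
SE(ȳ_st) = √7.39971 = 2.72024

ȳ_st ≈ 37.71, SE ≈ 2.72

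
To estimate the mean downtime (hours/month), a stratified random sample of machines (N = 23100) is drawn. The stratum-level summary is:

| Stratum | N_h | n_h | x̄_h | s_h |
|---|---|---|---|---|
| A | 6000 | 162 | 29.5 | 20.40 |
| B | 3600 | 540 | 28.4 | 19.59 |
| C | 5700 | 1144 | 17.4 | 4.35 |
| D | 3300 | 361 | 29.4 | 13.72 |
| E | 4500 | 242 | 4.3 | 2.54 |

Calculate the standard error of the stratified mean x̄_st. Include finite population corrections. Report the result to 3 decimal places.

SE(x̄_st) ≈ 0.441

V̂(x̄_st) = Σ W_h² (1 − n_h/N_h) s_h²/n_h, with W_h = N_h/N and N = 23100:
  stratum A: (6000/23100)²·(1 − 162/6000)·20.40²/162 = 0.168631
  stratum B: (3600/23100)²·(1 − 540/3600)·19.59²/540 = 0.0146715
  stratum C: (5700/23100)²·(1 − 1144/5700)·4.35²/1144 = 0.000804984
  stratum D: (3300/23100)²·(1 − 361/3300)·13.72²/361 = 0.00947743
  stratum E: (4500/23100)²·(1 − 242/4500)·2.54²/242 = 0.000957296
V̂(x̄_st) = 0.194542
SE(x̄_st) = √0.194542 = 0.441069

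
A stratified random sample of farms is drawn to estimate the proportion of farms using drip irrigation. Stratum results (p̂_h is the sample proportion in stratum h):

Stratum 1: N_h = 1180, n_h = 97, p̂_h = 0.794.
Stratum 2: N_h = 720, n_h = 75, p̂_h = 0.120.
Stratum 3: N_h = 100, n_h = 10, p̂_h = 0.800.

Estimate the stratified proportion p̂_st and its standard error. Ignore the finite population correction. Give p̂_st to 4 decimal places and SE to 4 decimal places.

p̂_st ≈ 0.5517, SE ≈ 0.0287

N = 2000; stratum weights W_h = N_h/N.
p̂_st = Σ W_h p̂_h = (1180·0.794 + 720·0.120 + 100·0.800)/2000 = 0.55166
V̂(p̂_st) = Σ W_h² p̂_h(1−p̂_h)/(n_h−1):
  stratum 1: (1180/2000)²·0.794·0.206/96 = 0.00059309
  stratum 2: (720/2000)²·0.120·0.880/74 = 0.000184943
  stratum 3: (100/2000)²·0.800·0.200/9 = 4.44444e-05
V̂(p̂_st) = 0.000822477; SE = √V̂ = 0.0286789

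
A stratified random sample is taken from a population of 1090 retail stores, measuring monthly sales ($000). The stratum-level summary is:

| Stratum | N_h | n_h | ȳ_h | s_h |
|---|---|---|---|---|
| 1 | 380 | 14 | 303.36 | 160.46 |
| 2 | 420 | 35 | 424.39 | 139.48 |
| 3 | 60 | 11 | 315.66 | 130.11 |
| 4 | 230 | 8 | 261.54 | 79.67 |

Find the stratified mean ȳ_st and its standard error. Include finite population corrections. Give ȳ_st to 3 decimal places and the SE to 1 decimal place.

ȳ_st ≈ 341.848, SE ≈ 18.1

ȳ_st = Σ W_h ȳ_h = (380·303.36 + 420·424.39 + 60·315.66 + 230·261.54)/1090 = 341.84807
V̂(ȳ_st) = Σ W_h² (1 − n_h/N_h) s_h²/n_h, with W_h = N_h/N and N = 1090:
  stratum 1: (380/1090)²·(1 − 14/380)·160.46²/14 = 215.287
  stratum 2: (420/1090)²·(1 − 35/420)·139.48²/35 = 75.6507
  stratum 3: (60/1090)²·(1 − 11/60)·130.11²/11 = 3.80823
  stratum 4: (230/1090)²·(1 − 8/230)·79.67²/8 = 34.0979
V̂(ȳ_st) = 328.844
SE(ȳ_st) = √328.844 = 18.134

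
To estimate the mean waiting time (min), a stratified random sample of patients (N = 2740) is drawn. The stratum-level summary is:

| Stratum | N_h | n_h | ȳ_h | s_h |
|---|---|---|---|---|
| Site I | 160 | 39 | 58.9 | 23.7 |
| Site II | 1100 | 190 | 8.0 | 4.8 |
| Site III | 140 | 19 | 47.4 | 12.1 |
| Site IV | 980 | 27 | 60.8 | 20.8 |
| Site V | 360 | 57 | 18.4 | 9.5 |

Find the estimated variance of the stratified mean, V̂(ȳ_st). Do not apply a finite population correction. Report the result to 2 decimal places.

V̂(ȳ_st) = Σ W_h² s_h²/n_h, with W_h = N_h/N and N = 2740:
  stratum Site I: (160/2740)²·23.7²/39 = 0.0491101
  stratum Site II: (1100/2740)²·4.8²/190 = 0.019544
  stratum Site III: (140/2740)²·12.1²/19 = 0.0201174
  stratum Site IV: (980/2740)²·20.8²/27 = 2.04981
  stratum Site V: (360/2740)²·9.5²/57 = 0.0273323
V̂(ȳ_st) = 2.16592

V̂(ȳ_st) ≈ 2.17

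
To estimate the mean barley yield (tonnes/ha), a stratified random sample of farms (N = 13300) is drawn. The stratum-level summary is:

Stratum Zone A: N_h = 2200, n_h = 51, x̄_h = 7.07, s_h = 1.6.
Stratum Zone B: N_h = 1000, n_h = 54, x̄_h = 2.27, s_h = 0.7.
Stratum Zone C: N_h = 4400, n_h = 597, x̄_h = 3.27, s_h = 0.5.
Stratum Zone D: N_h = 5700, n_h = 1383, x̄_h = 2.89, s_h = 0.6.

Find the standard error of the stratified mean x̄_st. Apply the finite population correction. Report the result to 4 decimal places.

V̂(x̄_st) = Σ W_h² (1 − n_h/N_h) s_h²/n_h, with W_h = N_h/N and N = 13300:
  stratum Zone A: (2200/13300)²·(1 − 51/2200)·1.6²/51 = 0.00134161
  stratum Zone B: (1000/13300)²·(1 − 54/1000)·0.7²/54 = 4.85278e-05
  stratum Zone C: (4400/13300)²·(1 − 597/4400)·0.5²/597 = 3.96133e-05
  stratum Zone D: (5700/13300)²·(1 − 1383/5700)·0.6²/1383 = 3.62105e-05
V̂(x̄_st) = 0.00146596
SE(x̄_st) = √0.00146596 = 0.0382878

SE(x̄_st) ≈ 0.0383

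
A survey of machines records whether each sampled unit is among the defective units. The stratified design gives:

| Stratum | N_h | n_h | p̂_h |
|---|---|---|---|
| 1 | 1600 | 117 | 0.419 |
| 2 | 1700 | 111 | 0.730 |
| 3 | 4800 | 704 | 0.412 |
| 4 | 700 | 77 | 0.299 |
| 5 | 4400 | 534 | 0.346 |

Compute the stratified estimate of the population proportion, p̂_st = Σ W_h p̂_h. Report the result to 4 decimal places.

p̂_st ≈ 0.4258

N = 13200; stratum weights W_h = N_h/N.
p̂_st = Σ W_h p̂_h = (1600·0.419 + 1700·0.730 + 4800·0.412 + 700·0.299 + 4400·0.346)/13200 = 0.42581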